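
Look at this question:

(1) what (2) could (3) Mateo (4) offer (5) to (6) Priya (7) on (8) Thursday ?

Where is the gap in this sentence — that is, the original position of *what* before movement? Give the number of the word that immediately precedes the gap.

Pre-movement form: Mateo could offer what to Priya on Thursday.
The filler 'what' is interpreted as the direct object of 'offer'. It moves to the left edge, and the trace sits right after 'offer':
What could Mateo offer ___ to Priya on Thursday?
'offer' is word 4.

4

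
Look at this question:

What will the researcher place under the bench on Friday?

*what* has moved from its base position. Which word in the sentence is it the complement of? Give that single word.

In situ: The researcher will place what under the bench on Friday.
'what' is the direct object of 'place'. Fronting leaves a gap immediately after 'place':
What will the researcher place ___ under the bench on Friday?

place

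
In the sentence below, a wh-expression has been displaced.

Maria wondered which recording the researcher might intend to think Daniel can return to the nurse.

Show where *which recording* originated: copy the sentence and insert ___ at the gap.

In situ: The researcher might intend to think Daniel can return which recording to the nurse.
The filler 'which recording' is interpreted as the direct object of 'return'. The gap is right after 'return'.

Maria wondered which recording the researcher might intend to think Daniel can return ___ to the nurse.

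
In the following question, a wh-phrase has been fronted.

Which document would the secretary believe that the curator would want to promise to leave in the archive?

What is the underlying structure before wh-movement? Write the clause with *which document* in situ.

The filler 'which document' is interpreted as the direct object of 'leave'. Wh-movement fronts it, leaving a gap right after 'leave':
Which document would the secretary believe that the curator would want to promise to leave ___ in the archive?

The secretary would believe that the curator would want to promise to leave which document in the archive.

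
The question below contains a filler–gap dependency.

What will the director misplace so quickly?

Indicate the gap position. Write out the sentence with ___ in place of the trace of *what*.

What will the director misplace ___ so quickly?

In situ: The director will misplace what so quickly.
'what' is the direct object of 'misplace'. The gap is right after 'misplace'.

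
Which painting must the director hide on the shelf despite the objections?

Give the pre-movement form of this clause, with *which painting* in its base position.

'which painting' is the direct object of 'hide'. Wh-movement fronts it, leaving a gap right after 'hide':
Which painting must the director hide ___ on the shelf despite the objections?

The director must hide which painting on the shelf despite the objections.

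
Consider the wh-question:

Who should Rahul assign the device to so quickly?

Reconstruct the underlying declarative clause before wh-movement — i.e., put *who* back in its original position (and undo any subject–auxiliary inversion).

'who' functions as the object of the preposition 'to' (recipient of 'assign'). Wh-movement fronts it, leaving a gap right after 'to':
Who should Rahul assign the device to ___ so quickly?

Rahul should assign the device to who so quickly.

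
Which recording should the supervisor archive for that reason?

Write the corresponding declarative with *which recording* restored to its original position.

The supervisor should archive which recording for that reason.

The filler 'which recording' is interpreted as the direct object of 'archive'. It moves to the left edge, and the trace sits right after 'archive':
Which recording should the supervisor archive ___ for that reason?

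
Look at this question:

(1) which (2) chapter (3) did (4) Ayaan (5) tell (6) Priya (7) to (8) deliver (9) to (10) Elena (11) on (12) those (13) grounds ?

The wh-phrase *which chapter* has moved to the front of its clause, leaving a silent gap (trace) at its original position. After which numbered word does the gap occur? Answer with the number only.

In situ: Ayaan did tell Priya to deliver which chapter to Elena on those grounds.
'which chapter' functions as the direct object of 'deliver'. It moves to the left edge, and the trace sits right after 'deliver':
Which chapter did Ayaan tell Priya to deliver ___ to Elena on those grounds?
'deliver' is word 8.

8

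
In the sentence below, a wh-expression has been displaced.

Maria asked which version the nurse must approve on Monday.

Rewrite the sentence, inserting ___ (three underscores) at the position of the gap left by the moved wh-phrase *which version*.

Maria asked which version the nurse must approve ___ on Monday.

Underlying clause: The nurse must approve which version on Monday.
'which version' functions as the direct object of 'approve'. The gap is right after 'approve'.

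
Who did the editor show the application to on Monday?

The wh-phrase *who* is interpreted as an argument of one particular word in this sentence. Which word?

Underlying clause: The editor did show the application to who on Monday.
'who' is the object of the preposition 'to' (recipient of 'show'). It moves to the left edge, and the trace sits right after 'to':
Who did the editor show the application to ___ on Monday?

to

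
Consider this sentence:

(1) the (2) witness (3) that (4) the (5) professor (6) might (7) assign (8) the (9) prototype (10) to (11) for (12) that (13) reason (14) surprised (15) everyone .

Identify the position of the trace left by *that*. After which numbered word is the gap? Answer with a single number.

10

'that' functions as the object of the preposition 'to' (recipient of 'assign'). Fronting leaves a gap immediately after 'to':
The witness that the professor might assign the prototype to ___ for that reason surprised everyone.
'to' is word 10.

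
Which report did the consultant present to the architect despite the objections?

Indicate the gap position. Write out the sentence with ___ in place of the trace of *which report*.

Pre-movement form: The consultant did present which report to the architect despite the objections.
'which report' functions as the direct object of 'present'. The gap is right after 'present'.

Which report did the consultant present ___ to the architect despite the objections?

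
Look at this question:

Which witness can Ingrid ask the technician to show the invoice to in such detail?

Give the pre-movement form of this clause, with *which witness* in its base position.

Ingrid can ask the technician to show the invoice to which witness in such detail.

'which witness' is the object of the preposition 'to' (recipient of 'show'). It moves to the left edge, and the trace sits right after 'to':
Which witness can Ingrid ask the technician to show the invoice to ___ in such detail?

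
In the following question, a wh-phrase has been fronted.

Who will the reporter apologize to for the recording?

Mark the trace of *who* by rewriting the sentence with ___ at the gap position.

In situ: The reporter will apologize to who for the recording.
The filler 'who' is interpreted as the object of the preposition 'to'. The gap is right after 'to'.

Who will the reporter apologize to ___ for the recording?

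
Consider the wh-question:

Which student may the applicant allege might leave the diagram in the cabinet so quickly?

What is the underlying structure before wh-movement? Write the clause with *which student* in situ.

The filler 'which student' is interpreted as the subject of the clause embedded under 'allege'. Fronting leaves a gap immediately after 'allege':
Which student may the applicant allege ___ might leave the diagram in the cabinet so quickly?

The applicant may allege which student might leave the diagram in the cabinet so quickly.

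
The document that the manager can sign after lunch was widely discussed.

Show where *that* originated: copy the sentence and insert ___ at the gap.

'that' is the direct object of 'sign'. The gap is right after 'sign'.

The document that the manager can sign ___ after lunch was widely discussed.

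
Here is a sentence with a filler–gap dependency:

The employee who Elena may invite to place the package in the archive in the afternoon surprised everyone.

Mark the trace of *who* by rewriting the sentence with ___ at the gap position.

The employee who Elena may invite ___ to place the package in the archive in the afternoon surprised everyone.

'who' functions as the direct object of 'invite'. The gap is right after 'invite'.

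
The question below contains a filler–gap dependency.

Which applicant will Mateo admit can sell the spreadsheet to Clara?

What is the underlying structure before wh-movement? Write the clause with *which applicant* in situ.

Mateo will admit which applicant can sell the spreadsheet to Clara.

'which applicant' is the subject of the clause embedded under 'admit'. It moves to the left edge, and the trace sits right after 'admit':
Which applicant will Mateo admit ___ can sell the spreadsheet to Clara?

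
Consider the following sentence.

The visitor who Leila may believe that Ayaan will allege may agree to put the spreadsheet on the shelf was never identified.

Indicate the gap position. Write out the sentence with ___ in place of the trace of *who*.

The filler 'who' is interpreted as the subject of the clause embedded under 'allege'. The gap is right after 'allege'.

The visitor who Leila may believe that Ayaan will allege ___ may agree to put the spreadsheet on the shelf was never identified.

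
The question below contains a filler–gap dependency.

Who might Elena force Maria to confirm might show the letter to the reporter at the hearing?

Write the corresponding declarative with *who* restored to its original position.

'who' functions as the subject of the clause embedded under 'confirm'. It moves to the left edge, and the trace sits right after 'confirm':
Who might Elena force Maria to confirm ___ might show the letter to the reporter at the hearing?

Elena might force Maria to confirm who might show the letter to the reporter at the hearing.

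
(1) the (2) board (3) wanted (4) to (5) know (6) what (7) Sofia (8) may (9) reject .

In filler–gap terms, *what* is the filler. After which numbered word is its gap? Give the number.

9

Before movement: Sofia may reject what.
'what' functions as the direct object of 'reject'. Wh-movement fronts it, leaving a gap right after 'reject':
The board wanted to know what Sofia may reject ___.
'reject' is word 9.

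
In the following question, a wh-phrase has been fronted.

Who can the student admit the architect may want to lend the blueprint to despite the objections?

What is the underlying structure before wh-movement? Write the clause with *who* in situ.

'who' is the object of the preposition 'to' (recipient of 'lend'). Wh-movement fronts it, leaving a gap right after 'to':
Who can the student admit the architect may want to lend the blueprint to ___ despite the objections?

The student can admit the architect may want to lend the blueprint to who despite the objections.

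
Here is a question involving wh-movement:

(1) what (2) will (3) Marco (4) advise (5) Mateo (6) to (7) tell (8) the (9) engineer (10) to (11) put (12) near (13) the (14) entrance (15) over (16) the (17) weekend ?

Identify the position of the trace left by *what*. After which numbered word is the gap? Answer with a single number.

11

Underlying clause: Marco will advise Mateo to tell the engineer to put what near the entrance over the weekend.
'what' functions as the direct object of 'put'. It moves to the left edge, and the trace sits right after 'put':
What will Marco advise Mateo to tell the engineer to put ___ near the entrance over the weekend?
'put' is word 11.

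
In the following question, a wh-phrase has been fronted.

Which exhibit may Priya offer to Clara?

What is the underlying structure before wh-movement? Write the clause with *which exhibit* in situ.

'which exhibit' functions as the direct object of 'offer'. Fronting leaves a gap immediately after 'offer':
Which exhibit may Priya offer ___ to Clara?

Priya may offer which exhibit to Clara.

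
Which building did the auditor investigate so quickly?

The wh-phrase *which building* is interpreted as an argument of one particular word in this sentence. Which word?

investigate

Underlying clause: The auditor did investigate which building so quickly.
'which building' functions as the direct object of 'investigate'. Wh-movement fronts it, leaving a gap right after 'investigate':
Which building did the auditor investigate ___ so quickly?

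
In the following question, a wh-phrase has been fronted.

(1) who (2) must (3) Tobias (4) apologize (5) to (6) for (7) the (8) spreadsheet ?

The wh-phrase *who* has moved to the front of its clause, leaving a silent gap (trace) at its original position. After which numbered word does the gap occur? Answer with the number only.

5

Pre-movement form: Tobias must apologize to who for the spreadsheet.
'who' functions as the object of the preposition 'to'. Wh-movement fronts it, leaving a gap right after 'to':
Who must Tobias apologize to ___ for the spreadsheet?
'to' is word 5.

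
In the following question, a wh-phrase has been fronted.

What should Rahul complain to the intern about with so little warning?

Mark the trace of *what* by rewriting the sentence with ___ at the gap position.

Underlying clause: Rahul should complain to the intern about what with so little warning.
'what' is the object of the preposition 'about'. The gap is right after 'about'.

What should Rahul complain to the intern about ___ with so little warning?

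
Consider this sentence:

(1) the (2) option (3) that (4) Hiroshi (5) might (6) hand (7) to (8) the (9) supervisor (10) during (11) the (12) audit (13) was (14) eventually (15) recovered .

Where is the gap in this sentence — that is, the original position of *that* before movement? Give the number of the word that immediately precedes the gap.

'that' functions as the direct object of 'hand'. Wh-movement fronts it, leaving a gap right after 'hand':
The option that Hiroshi might hand ___ to the supervisor during the audit was eventually recovered.
'hand' is word 6.

6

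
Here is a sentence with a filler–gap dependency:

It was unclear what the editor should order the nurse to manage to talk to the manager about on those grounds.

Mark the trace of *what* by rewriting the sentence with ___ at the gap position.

Before movement: The editor should order the nurse to manage to talk to the manager about what on those grounds.
The filler 'what' is interpreted as the object of the preposition 'about'. The gap is right after 'about'.

It was unclear what the editor should order the nurse to manage to talk to the manager about ___ on those grounds.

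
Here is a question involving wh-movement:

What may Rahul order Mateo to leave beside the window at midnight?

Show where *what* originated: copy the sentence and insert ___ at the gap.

Pre-movement form: Rahul may order Mateo to leave what beside the window at midnight.
'what' is the direct object of 'leave'. The gap is right after 'leave'.

What may Rahul order Mateo to leave ___ beside the window at midnight?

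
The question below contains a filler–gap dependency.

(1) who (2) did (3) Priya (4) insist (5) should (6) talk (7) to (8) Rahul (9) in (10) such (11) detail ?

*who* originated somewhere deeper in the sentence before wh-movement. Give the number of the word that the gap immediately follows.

In situ: Priya did insist who should talk to Rahul in such detail.
'who' is the subject of the clause embedded under 'insist'. Fronting leaves a gap immediately after 'insist':
Who did Priya insist ___ should talk to Rahul in such detail?
'insist' is word 4.

4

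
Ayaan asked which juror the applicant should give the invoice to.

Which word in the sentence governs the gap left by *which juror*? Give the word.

to

Before movement: The applicant should give the invoice to which juror.
'which juror' functions as the object of the preposition 'to' (recipient of 'give'). It moves to the left edge, and the trace sits right after 'to':
Ayaan asked which juror the applicant should give the invoice to ___.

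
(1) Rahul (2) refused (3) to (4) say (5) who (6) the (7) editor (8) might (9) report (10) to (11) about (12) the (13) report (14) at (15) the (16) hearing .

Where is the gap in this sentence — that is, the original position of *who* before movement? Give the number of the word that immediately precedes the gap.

Before movement: The editor might report to who about the report at the hearing.
'who' is the object of the preposition 'to'. Fronting leaves a gap immediately after 'to':
Rahul refused to say who the editor might report to ___ about the report at the hearing.
'to' is word 10.

10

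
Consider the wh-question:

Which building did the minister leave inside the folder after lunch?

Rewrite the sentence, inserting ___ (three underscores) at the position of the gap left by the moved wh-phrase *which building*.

Which building did the minister leave ___ inside the folder after lunch?

Underlying clause: The minister did leave which building inside the folder after lunch.
'which building' is the direct object of 'leave'. The gap is right after 'leave'.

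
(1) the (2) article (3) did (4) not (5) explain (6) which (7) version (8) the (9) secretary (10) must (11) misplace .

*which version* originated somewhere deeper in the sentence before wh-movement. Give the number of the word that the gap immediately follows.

11

In situ: The secretary must misplace which version.
'which version' is the direct object of 'misplace'. It moves to the left edge, and the trace sits right after 'misplace':
The article did not explain which version the secretary must misplace ___.
'misplace' is word 11.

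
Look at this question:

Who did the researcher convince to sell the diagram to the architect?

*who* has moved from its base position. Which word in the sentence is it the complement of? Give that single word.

convince

Pre-movement form: The researcher did convince who to sell the diagram to the architect.
The filler 'who' is interpreted as the direct object of 'convince'. Wh-movement fronts it, leaving a gap right after 'convince':
Who did the researcher convince ___ to sell the diagram to the architect?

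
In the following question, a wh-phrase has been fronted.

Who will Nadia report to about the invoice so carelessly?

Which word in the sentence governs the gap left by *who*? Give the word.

Pre-movement form: Nadia will report to who about the invoice so carelessly.
'who' functions as the object of the preposition 'to'. It moves to the left edge, and the trace sits right after 'to':
Who will Nadia report to ___ about the invoice so carelessly?

to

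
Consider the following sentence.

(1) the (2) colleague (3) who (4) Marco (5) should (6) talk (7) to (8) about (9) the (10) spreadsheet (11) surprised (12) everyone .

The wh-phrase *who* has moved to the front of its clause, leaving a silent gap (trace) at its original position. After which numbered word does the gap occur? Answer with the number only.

The filler 'who' is interpreted as the object of the preposition 'to'. Wh-movement fronts it, leaving a gap right after 'to':
The colleague who Marco should talk to ___ about the spreadsheet surprised everyone.
'to' is word 7.

7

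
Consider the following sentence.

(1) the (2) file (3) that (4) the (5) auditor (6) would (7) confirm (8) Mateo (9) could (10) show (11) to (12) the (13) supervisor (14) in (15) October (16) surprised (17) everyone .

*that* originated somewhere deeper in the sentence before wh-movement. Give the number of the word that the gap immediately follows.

The filler 'that' is interpreted as the direct object of 'show'. Fronting leaves a gap immediately after 'show':
The file that the auditor would confirm Mateo could show ___ to the supervisor in October surprised everyone.
'show' is word 10.

10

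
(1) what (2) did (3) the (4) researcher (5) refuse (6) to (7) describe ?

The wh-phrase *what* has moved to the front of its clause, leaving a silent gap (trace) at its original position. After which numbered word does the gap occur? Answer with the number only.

7

Before movement: The researcher did refuse to describe what.
'what' is the direct object of 'describe'. It moves to the left edge, and the trace sits right after 'describe':
What did the researcher refuse to describe ___?
'describe' is word 7.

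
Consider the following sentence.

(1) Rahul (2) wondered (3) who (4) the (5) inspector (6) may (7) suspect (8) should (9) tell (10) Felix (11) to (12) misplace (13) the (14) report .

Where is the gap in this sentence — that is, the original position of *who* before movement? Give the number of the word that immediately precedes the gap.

7

Pre-movement form: The inspector may suspect who should tell Felix to misplace the report.
'who' is the subject of the clause embedded under 'suspect'. Fronting leaves a gap immediately after 'suspect':
Rahul wondered who the inspector may suspect ___ should tell Felix to misplace the report.
'suspect' is word 7.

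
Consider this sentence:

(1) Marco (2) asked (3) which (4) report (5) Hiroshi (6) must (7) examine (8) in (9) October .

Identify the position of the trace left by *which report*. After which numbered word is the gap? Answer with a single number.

7

Pre-movement form: Hiroshi must examine which report in October.
'which report' functions as the direct object of 'examine'. Wh-movement fronts it, leaving a gap right after 'examine':
Marco asked which report Hiroshi must examine ___ in October.
'examine' is word 7.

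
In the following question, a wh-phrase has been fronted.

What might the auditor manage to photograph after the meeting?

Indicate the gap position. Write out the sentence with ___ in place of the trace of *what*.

Before movement: The auditor might manage to photograph what after the meeting.
'what' functions as the direct object of 'photograph'. The gap is right after 'photograph'.

What might the auditor manage to photograph ___ after the meeting?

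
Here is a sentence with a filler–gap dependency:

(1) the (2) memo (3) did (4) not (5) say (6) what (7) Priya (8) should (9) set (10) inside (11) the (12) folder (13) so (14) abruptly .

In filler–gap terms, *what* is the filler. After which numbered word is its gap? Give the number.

Pre-movement form: Priya should set what inside the folder so abruptly.
The filler 'what' is interpreted as the direct object of 'set'. Wh-movement fronts it, leaving a gap right after 'set':
The memo did not say what Priya should set ___ inside the folder so abruptly.
'set' is word 9.

9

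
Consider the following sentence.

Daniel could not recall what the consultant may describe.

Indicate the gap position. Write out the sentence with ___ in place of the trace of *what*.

Underlying clause: The consultant may describe what.
'what' functions as the direct object of 'describe'. The gap is right after 'describe'.

Daniel could not recall what the consultant may describe ___.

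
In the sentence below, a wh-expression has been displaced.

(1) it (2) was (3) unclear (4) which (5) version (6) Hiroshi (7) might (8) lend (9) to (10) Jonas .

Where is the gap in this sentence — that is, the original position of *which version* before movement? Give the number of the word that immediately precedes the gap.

8

Pre-movement form: Hiroshi might lend which version to Jonas.
'which version' is the direct object of 'lend'. Fronting leaves a gap immediately after 'lend':
It was unclear which version Hiroshi might lend ___ to Jonas.
'lend' is word 8.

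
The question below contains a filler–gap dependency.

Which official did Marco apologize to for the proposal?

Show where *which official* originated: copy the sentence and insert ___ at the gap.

Which official did Marco apologize to ___ for the proposal?

In situ: Marco did apologize to which official for the proposal.
'which official' is the object of the preposition 'to'. The gap is right after 'to'.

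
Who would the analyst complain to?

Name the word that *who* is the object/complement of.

to

Underlying clause: The analyst would complain to who.
The filler 'who' is interpreted as the object of the preposition 'to'. Fronting leaves a gap immediately after 'to':
Who would the analyst complain to ___?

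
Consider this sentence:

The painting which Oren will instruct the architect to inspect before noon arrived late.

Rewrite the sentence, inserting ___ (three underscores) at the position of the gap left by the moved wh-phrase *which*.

The painting which Oren will instruct the architect to inspect ___ before noon arrived late.

'which' functions as the direct object of 'inspect'. The gap is right after 'inspect'.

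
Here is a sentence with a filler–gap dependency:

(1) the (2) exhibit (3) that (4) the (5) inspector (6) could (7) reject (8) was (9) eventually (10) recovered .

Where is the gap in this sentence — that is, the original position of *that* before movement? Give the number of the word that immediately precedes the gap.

7

The filler 'that' is interpreted as the direct object of 'reject'. Fronting leaves a gap immediately after 'reject':
The exhibit that the inspector could reject ___ was eventually recovered.
'reject' is word 7.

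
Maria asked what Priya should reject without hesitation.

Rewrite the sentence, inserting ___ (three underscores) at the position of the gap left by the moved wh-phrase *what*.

Maria asked what Priya should reject ___ without hesitation.

Before movement: Priya should reject what without hesitation.
'what' is the direct object of 'reject'. The gap is right after 'reject'.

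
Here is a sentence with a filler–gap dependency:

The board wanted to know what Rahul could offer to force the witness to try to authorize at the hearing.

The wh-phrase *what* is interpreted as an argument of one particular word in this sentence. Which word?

authorize

Pre-movement form: Rahul could offer to force the witness to try to authorize what at the hearing.
'what' functions as the direct object of 'authorize'. Wh-movement fronts it, leaving a gap right after 'authorize':
The board wanted to know what Rahul could offer to force the witness to try to authorize ___ at the hearing.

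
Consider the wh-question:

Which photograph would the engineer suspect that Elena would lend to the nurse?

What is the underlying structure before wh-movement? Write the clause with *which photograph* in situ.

The filler 'which photograph' is interpreted as the direct object of 'lend'. It moves to the left edge, and the trace sits right after 'lend':
Which photograph would the engineer suspect that Elena would lend ___ to the nurse?

The engineer would suspect that Elena would lend which photograph to the nurse.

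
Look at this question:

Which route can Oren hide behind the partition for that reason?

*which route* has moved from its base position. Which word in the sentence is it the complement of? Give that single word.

Underlying clause: Oren can hide which route behind the partition for that reason.
'which route' is the direct object of 'hide'. Wh-movement fronts it, leaving a gap right after 'hide':
Which route can Oren hide ___ behind the partition for that reason?

hide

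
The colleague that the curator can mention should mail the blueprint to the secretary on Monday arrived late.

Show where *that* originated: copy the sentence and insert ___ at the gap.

The filler 'that' is interpreted as the subject of the clause embedded under 'mention'. The gap is right after 'mention'.

The colleague that the curator can mention ___ should mail the blueprint to the secretary on Monday arrived late.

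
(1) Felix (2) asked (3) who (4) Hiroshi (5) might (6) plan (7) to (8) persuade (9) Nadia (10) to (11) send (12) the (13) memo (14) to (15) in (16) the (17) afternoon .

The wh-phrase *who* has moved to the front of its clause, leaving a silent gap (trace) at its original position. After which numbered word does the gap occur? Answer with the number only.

In situ: Hiroshi might plan to persuade Nadia to send the memo to who in the afternoon.
'who' functions as the object of the preposition 'to' (recipient of 'send'). Fronting leaves a gap immediately after 'to':
Felix asked who Hiroshi might plan to persuade Nadia to send the memo to ___ in the afternoon.
'to' is word 14.

14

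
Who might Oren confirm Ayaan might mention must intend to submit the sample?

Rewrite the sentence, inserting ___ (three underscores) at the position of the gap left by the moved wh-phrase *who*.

Who might Oren confirm Ayaan might mention ___ must intend to submit the sample?

In situ: Oren might confirm Ayaan might mention who must intend to submit the sample.
The filler 'who' is interpreted as the subject of the clause embedded under 'mention'. The gap is right after 'mention'.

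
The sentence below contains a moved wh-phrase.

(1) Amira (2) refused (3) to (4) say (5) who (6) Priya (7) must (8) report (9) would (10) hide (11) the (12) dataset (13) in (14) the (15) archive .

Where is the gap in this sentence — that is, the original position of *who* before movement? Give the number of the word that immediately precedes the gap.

8

Underlying clause: Priya must report who would hide the dataset in the archive.
'who' functions as the subject of the clause embedded under 'report'. It moves to the left edge, and the trace sits right after 'report':
Amira refused to say who Priya must report ___ would hide the dataset in the archive.
'report' is word 8.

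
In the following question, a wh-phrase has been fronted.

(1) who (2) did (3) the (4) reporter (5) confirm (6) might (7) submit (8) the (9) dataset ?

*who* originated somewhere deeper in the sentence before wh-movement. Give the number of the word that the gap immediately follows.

5

Pre-movement form: The reporter did confirm who might submit the dataset.
The filler 'who' is interpreted as the subject of the clause embedded under 'confirm'. Fronting leaves a gap immediately after 'confirm':
Who did the reporter confirm ___ might submit the dataset?
'confirm' is word 5.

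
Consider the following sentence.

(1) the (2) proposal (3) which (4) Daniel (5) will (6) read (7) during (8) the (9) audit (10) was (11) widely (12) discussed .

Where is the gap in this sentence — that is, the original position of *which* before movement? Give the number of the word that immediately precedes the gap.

6

The filler 'which' is interpreted as the direct object of 'read'. It moves to the left edge, and the trace sits right after 'read':
The proposal which Daniel will read ___ during the audit was widely discussed.
'read' is word 6.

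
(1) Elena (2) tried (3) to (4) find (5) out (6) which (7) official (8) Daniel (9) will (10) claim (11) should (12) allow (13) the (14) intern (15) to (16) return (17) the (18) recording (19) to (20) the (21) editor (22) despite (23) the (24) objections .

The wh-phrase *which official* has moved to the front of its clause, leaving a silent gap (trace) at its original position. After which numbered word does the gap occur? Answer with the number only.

10

Underlying clause: Daniel will claim which official should allow the intern to return the recording to the editor despite the objections.
The filler 'which official' is interpreted as the subject of the clause embedded under 'claim'. Fronting leaves a gap immediately after 'claim':
Elena tried to find out which official Daniel will claim ___ should allow the intern to return the recording to the editor despite the objections.
'claim' is word 10.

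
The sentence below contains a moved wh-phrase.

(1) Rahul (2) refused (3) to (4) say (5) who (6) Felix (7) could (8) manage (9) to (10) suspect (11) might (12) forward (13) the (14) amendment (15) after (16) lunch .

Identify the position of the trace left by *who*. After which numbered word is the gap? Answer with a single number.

10

Pre-movement form: Felix could manage to suspect who might forward the amendment after lunch.
'who' functions as the subject of the clause embedded under 'suspect'. It moves to the left edge, and the trace sits right after 'suspect':
Rahul refused to say who Felix could manage to suspect ___ might forward the amendment after lunch.
'suspect' is word 10.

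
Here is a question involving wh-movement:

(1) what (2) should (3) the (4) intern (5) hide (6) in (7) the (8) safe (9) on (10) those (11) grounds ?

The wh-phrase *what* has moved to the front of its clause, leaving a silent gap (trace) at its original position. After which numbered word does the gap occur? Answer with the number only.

Pre-movement form: The intern should hide what in the safe on those grounds.
'what' is the direct object of 'hide'. It moves to the left edge, and the trace sits right after 'hide':
What should the intern hide ___ in the safe on those grounds?
'hide' is word 5.

5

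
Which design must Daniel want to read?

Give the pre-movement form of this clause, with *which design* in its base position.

Daniel must want to read which design.

The filler 'which design' is interpreted as the direct object of 'read'. Fronting leaves a gap immediately after 'read':
Which design must Daniel want to read ___?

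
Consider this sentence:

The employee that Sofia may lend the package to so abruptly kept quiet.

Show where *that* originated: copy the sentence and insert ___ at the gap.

The employee that Sofia may lend the package to ___ so abruptly kept quiet.

The filler 'that' is interpreted as the object of the preposition 'to' (recipient of 'lend'). The gap is right after 'to'.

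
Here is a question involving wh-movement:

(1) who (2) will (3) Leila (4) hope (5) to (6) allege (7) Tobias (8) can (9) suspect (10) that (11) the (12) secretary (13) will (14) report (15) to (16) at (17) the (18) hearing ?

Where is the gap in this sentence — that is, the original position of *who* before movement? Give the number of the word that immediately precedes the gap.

15

Before movement: Leila will hope to allege Tobias can suspect that the secretary will report to who at the hearing.
The filler 'who' is interpreted as the object of the preposition 'to'. Wh-movement fronts it, leaving a gap right after 'to':
Who will Leila hope to allege Tobias can suspect that the secretary will report to ___ at the hearing?
'to' is word 15.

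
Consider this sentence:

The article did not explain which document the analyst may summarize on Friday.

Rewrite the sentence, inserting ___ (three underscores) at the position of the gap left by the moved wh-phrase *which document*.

Before movement: The analyst may summarize which document on Friday.
The filler 'which document' is interpreted as the direct object of 'summarize'. The gap is right after 'summarize'.

The article did not explain which document the analyst may summarize ___ on Friday.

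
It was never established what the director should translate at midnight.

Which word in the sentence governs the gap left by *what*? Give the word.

translate

Underlying clause: The director should translate what at midnight.
The filler 'what' is interpreted as the direct object of 'translate'. Wh-movement fronts it, leaving a gap right after 'translate':
It was never established what the director should translate ___ at midnight.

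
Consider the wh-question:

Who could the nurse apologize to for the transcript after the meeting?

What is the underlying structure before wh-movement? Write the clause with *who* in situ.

The nurse could apologize to who for the transcript after the meeting.

'who' functions as the object of the preposition 'to'. Fronting leaves a gap immediately after 'to':
Who could the nurse apologize to ___ for the transcript after the meeting?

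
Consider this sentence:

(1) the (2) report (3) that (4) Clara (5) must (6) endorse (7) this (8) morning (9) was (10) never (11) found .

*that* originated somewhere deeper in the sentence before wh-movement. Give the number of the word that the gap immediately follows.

'that' is the direct object of 'endorse'. Wh-movement fronts it, leaving a gap right after 'endorse':
The report that Clara must endorse ___ this morning was never found.
'endorse' is word 6.

6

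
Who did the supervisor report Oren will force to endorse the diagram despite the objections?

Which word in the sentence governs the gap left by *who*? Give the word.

force

Before movement: The supervisor did report Oren will force who to endorse the diagram despite the objections.
The filler 'who' is interpreted as the direct object of 'force'. It moves to the left edge, and the trace sits right after 'force':
Who did the supervisor report Oren will force ___ to endorse the diagram despite the objections?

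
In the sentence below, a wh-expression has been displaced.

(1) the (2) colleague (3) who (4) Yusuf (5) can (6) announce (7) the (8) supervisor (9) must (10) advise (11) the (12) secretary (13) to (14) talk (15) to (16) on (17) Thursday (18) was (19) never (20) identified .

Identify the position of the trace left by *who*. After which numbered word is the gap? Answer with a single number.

15

'who' functions as the object of the preposition 'to'. Fronting leaves a gap immediately after 'to':
The colleague who Yusuf can announce the supervisor must advise the secretary to talk to ___ on Thursday was never identified.
'to' is word 15.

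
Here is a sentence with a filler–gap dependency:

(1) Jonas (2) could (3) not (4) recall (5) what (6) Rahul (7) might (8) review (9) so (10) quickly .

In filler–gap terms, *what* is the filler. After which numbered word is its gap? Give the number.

8

In situ: Rahul might review what so quickly.
'what' is the direct object of 'review'. It moves to the left edge, and the trace sits right after 'review':
Jonas could not recall what Rahul might review ___ so quickly.
'review' is word 8.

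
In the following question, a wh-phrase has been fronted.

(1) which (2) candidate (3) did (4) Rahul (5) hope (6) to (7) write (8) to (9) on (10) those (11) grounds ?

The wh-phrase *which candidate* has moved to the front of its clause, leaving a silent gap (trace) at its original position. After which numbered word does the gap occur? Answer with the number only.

Pre-movement form: Rahul did hope to write to which candidate on those grounds.
'which candidate' functions as the object of the preposition 'to'. It moves to the left edge, and the trace sits right after 'to':
Which candidate did Rahul hope to write to ___ on those grounds?
'to' is word 8.

8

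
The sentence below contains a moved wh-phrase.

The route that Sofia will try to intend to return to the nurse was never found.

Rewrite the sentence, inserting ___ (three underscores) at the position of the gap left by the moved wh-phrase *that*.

The route that Sofia will try to intend to return ___ to the nurse was never found.

The filler 'that' is interpreted as the direct object of 'return'. The gap is right after 'return'.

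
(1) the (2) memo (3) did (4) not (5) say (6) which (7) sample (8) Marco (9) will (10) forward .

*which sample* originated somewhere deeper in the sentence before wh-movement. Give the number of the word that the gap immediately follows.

10

Pre-movement form: Marco will forward which sample.
'which sample' is the direct object of 'forward'. Wh-movement fronts it, leaving a gap right after 'forward':
The memo did not say which sample Marco will forward ___.
'forward' is word 10.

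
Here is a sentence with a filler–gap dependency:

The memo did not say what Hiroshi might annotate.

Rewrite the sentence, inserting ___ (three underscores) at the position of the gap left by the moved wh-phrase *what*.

Underlying clause: Hiroshi might annotate what.
'what' is the direct object of 'annotate'. The gap is right after 'annotate'.

The memo did not say what Hiroshi might annotate ___.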